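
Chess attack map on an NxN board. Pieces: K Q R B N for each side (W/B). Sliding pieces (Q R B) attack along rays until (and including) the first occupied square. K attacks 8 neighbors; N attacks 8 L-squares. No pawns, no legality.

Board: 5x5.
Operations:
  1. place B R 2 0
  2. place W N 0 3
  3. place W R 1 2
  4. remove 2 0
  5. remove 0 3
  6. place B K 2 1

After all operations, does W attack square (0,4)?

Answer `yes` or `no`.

Answer: no

Derivation:
Op 1: place BR@(2,0)
Op 2: place WN@(0,3)
Op 3: place WR@(1,2)
Op 4: remove (2,0)
Op 5: remove (0,3)
Op 6: place BK@(2,1)
Per-piece attacks for W:
  WR@(1,2): attacks (1,3) (1,4) (1,1) (1,0) (2,2) (3,2) (4,2) (0,2)
W attacks (0,4): no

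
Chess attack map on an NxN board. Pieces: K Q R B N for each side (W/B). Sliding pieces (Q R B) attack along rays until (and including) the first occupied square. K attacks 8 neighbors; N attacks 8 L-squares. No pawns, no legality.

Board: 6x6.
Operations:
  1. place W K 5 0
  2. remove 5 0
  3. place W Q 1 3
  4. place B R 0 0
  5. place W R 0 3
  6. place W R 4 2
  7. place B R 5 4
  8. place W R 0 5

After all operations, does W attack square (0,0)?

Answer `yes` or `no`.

Answer: yes

Derivation:
Op 1: place WK@(5,0)
Op 2: remove (5,0)
Op 3: place WQ@(1,3)
Op 4: place BR@(0,0)
Op 5: place WR@(0,3)
Op 6: place WR@(4,2)
Op 7: place BR@(5,4)
Op 8: place WR@(0,5)
Per-piece attacks for W:
  WR@(0,3): attacks (0,4) (0,5) (0,2) (0,1) (0,0) (1,3) [ray(0,1) blocked at (0,5); ray(0,-1) blocked at (0,0); ray(1,0) blocked at (1,3)]
  WR@(0,5): attacks (0,4) (0,3) (1,5) (2,5) (3,5) (4,5) (5,5) [ray(0,-1) blocked at (0,3)]
  WQ@(1,3): attacks (1,4) (1,5) (1,2) (1,1) (1,0) (2,3) (3,3) (4,3) (5,3) (0,3) (2,4) (3,5) (2,2) (3,1) (4,0) (0,4) (0,2) [ray(-1,0) blocked at (0,3)]
  WR@(4,2): attacks (4,3) (4,4) (4,5) (4,1) (4,0) (5,2) (3,2) (2,2) (1,2) (0,2)
W attacks (0,0): yes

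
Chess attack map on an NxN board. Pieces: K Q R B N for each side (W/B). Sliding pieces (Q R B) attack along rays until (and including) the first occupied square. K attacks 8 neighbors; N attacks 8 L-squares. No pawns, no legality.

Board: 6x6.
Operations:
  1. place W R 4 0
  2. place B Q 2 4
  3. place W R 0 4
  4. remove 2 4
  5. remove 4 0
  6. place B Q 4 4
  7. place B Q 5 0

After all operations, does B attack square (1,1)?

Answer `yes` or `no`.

Op 1: place WR@(4,0)
Op 2: place BQ@(2,4)
Op 3: place WR@(0,4)
Op 4: remove (2,4)
Op 5: remove (4,0)
Op 6: place BQ@(4,4)
Op 7: place BQ@(5,0)
Per-piece attacks for B:
  BQ@(4,4): attacks (4,5) (4,3) (4,2) (4,1) (4,0) (5,4) (3,4) (2,4) (1,4) (0,4) (5,5) (5,3) (3,5) (3,3) (2,2) (1,1) (0,0) [ray(-1,0) blocked at (0,4)]
  BQ@(5,0): attacks (5,1) (5,2) (5,3) (5,4) (5,5) (4,0) (3,0) (2,0) (1,0) (0,0) (4,1) (3,2) (2,3) (1,4) (0,5)
B attacks (1,1): yes

Answer: yes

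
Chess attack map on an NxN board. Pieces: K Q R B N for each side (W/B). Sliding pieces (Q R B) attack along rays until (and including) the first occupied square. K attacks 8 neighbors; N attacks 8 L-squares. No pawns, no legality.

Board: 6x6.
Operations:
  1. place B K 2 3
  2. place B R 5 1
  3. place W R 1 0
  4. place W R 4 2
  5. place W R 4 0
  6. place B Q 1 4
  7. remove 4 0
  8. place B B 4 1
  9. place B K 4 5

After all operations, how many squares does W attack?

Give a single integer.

Answer: 17

Derivation:
Op 1: place BK@(2,3)
Op 2: place BR@(5,1)
Op 3: place WR@(1,0)
Op 4: place WR@(4,2)
Op 5: place WR@(4,0)
Op 6: place BQ@(1,4)
Op 7: remove (4,0)
Op 8: place BB@(4,1)
Op 9: place BK@(4,5)
Per-piece attacks for W:
  WR@(1,0): attacks (1,1) (1,2) (1,3) (1,4) (2,0) (3,0) (4,0) (5,0) (0,0) [ray(0,1) blocked at (1,4)]
  WR@(4,2): attacks (4,3) (4,4) (4,5) (4,1) (5,2) (3,2) (2,2) (1,2) (0,2) [ray(0,1) blocked at (4,5); ray(0,-1) blocked at (4,1)]
Union (17 distinct): (0,0) (0,2) (1,1) (1,2) (1,3) (1,4) (2,0) (2,2) (3,0) (3,2) (4,0) (4,1) (4,3) (4,4) (4,5) (5,0) (5,2)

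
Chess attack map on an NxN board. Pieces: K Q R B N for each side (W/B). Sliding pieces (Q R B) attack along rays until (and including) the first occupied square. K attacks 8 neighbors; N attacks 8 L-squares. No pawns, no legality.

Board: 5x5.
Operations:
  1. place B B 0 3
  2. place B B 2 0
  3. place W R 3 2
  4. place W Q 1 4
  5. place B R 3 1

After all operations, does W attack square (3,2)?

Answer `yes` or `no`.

Answer: yes

Derivation:
Op 1: place BB@(0,3)
Op 2: place BB@(2,0)
Op 3: place WR@(3,2)
Op 4: place WQ@(1,4)
Op 5: place BR@(3,1)
Per-piece attacks for W:
  WQ@(1,4): attacks (1,3) (1,2) (1,1) (1,0) (2,4) (3,4) (4,4) (0,4) (2,3) (3,2) (0,3) [ray(1,-1) blocked at (3,2); ray(-1,-1) blocked at (0,3)]
  WR@(3,2): attacks (3,3) (3,4) (3,1) (4,2) (2,2) (1,2) (0,2) [ray(0,-1) blocked at (3,1)]
W attacks (3,2): yes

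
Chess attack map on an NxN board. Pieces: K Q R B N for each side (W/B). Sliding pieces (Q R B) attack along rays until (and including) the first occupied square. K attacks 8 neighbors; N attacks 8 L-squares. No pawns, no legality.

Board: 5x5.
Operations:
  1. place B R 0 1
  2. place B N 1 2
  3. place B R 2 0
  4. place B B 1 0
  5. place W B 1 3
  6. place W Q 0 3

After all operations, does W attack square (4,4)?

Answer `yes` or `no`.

Op 1: place BR@(0,1)
Op 2: place BN@(1,2)
Op 3: place BR@(2,0)
Op 4: place BB@(1,0)
Op 5: place WB@(1,3)
Op 6: place WQ@(0,3)
Per-piece attacks for W:
  WQ@(0,3): attacks (0,4) (0,2) (0,1) (1,3) (1,4) (1,2) [ray(0,-1) blocked at (0,1); ray(1,0) blocked at (1,3); ray(1,-1) blocked at (1,2)]
  WB@(1,3): attacks (2,4) (2,2) (3,1) (4,0) (0,4) (0,2)
W attacks (4,4): no

Answer: no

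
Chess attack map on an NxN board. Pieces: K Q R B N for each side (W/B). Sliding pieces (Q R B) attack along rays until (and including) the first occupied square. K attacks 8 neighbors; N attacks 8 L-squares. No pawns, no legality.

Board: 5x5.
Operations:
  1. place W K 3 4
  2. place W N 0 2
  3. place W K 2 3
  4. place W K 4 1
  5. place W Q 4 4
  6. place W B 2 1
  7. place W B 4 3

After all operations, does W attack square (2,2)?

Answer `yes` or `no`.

Answer: yes

Derivation:
Op 1: place WK@(3,4)
Op 2: place WN@(0,2)
Op 3: place WK@(2,3)
Op 4: place WK@(4,1)
Op 5: place WQ@(4,4)
Op 6: place WB@(2,1)
Op 7: place WB@(4,3)
Per-piece attacks for W:
  WN@(0,2): attacks (1,4) (2,3) (1,0) (2,1)
  WB@(2,1): attacks (3,2) (4,3) (3,0) (1,2) (0,3) (1,0) [ray(1,1) blocked at (4,3)]
  WK@(2,3): attacks (2,4) (2,2) (3,3) (1,3) (3,4) (3,2) (1,4) (1,2)
  WK@(3,4): attacks (3,3) (4,4) (2,4) (4,3) (2,3)
  WK@(4,1): attacks (4,2) (4,0) (3,1) (3,2) (3,0)
  WB@(4,3): attacks (3,4) (3,2) (2,1) [ray(-1,1) blocked at (3,4); ray(-1,-1) blocked at (2,1)]
  WQ@(4,4): attacks (4,3) (3,4) (3,3) (2,2) (1,1) (0,0) [ray(0,-1) blocked at (4,3); ray(-1,0) blocked at (3,4)]
W attacks (2,2): yes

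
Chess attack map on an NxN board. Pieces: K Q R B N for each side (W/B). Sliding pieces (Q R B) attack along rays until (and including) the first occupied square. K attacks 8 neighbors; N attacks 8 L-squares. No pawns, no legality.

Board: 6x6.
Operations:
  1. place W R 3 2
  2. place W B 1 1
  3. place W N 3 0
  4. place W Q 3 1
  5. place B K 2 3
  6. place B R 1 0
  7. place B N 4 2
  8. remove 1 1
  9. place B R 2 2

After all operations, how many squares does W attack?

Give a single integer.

Answer: 15

Derivation:
Op 1: place WR@(3,2)
Op 2: place WB@(1,1)
Op 3: place WN@(3,0)
Op 4: place WQ@(3,1)
Op 5: place BK@(2,3)
Op 6: place BR@(1,0)
Op 7: place BN@(4,2)
Op 8: remove (1,1)
Op 9: place BR@(2,2)
Per-piece attacks for W:
  WN@(3,0): attacks (4,2) (5,1) (2,2) (1,1)
  WQ@(3,1): attacks (3,2) (3,0) (4,1) (5,1) (2,1) (1,1) (0,1) (4,2) (4,0) (2,2) (2,0) [ray(0,1) blocked at (3,2); ray(0,-1) blocked at (3,0); ray(1,1) blocked at (4,2); ray(-1,1) blocked at (2,2)]
  WR@(3,2): attacks (3,3) (3,4) (3,5) (3,1) (4,2) (2,2) [ray(0,-1) blocked at (3,1); ray(1,0) blocked at (4,2); ray(-1,0) blocked at (2,2)]
Union (15 distinct): (0,1) (1,1) (2,0) (2,1) (2,2) (3,0) (3,1) (3,2) (3,3) (3,4) (3,5) (4,0) (4,1) (4,2) (5,1)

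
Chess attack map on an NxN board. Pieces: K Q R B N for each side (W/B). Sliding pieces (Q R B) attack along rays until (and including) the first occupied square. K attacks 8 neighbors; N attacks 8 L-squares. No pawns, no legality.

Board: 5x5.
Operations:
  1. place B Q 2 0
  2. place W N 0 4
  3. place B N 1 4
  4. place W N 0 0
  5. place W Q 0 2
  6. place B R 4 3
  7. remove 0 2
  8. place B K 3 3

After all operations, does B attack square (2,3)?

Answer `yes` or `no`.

Answer: yes

Derivation:
Op 1: place BQ@(2,0)
Op 2: place WN@(0,4)
Op 3: place BN@(1,4)
Op 4: place WN@(0,0)
Op 5: place WQ@(0,2)
Op 6: place BR@(4,3)
Op 7: remove (0,2)
Op 8: place BK@(3,3)
Per-piece attacks for B:
  BN@(1,4): attacks (2,2) (3,3) (0,2)
  BQ@(2,0): attacks (2,1) (2,2) (2,3) (2,4) (3,0) (4,0) (1,0) (0,0) (3,1) (4,2) (1,1) (0,2) [ray(-1,0) blocked at (0,0)]
  BK@(3,3): attacks (3,4) (3,2) (4,3) (2,3) (4,4) (4,2) (2,4) (2,2)
  BR@(4,3): attacks (4,4) (4,2) (4,1) (4,0) (3,3) [ray(-1,0) blocked at (3,3)]
B attacks (2,3): yes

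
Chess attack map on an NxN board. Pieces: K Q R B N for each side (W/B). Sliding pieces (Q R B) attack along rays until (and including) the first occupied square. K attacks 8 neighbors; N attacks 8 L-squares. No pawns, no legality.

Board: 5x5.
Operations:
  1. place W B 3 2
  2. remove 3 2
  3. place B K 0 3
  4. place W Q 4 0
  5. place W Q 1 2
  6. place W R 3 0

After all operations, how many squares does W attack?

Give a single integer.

Answer: 23

Derivation:
Op 1: place WB@(3,2)
Op 2: remove (3,2)
Op 3: place BK@(0,3)
Op 4: place WQ@(4,0)
Op 5: place WQ@(1,2)
Op 6: place WR@(3,0)
Per-piece attacks for W:
  WQ@(1,2): attacks (1,3) (1,4) (1,1) (1,0) (2,2) (3,2) (4,2) (0,2) (2,3) (3,4) (2,1) (3,0) (0,3) (0,1) [ray(1,-1) blocked at (3,0); ray(-1,1) blocked at (0,3)]
  WR@(3,0): attacks (3,1) (3,2) (3,3) (3,4) (4,0) (2,0) (1,0) (0,0) [ray(1,0) blocked at (4,0)]
  WQ@(4,0): attacks (4,1) (4,2) (4,3) (4,4) (3,0) (3,1) (2,2) (1,3) (0,4) [ray(-1,0) blocked at (3,0)]
Union (23 distinct): (0,0) (0,1) (0,2) (0,3) (0,4) (1,0) (1,1) (1,3) (1,4) (2,0) (2,1) (2,2) (2,3) (3,0) (3,1) (3,2) (3,3) (3,4) (4,0) (4,1) (4,2) (4,3) (4,4)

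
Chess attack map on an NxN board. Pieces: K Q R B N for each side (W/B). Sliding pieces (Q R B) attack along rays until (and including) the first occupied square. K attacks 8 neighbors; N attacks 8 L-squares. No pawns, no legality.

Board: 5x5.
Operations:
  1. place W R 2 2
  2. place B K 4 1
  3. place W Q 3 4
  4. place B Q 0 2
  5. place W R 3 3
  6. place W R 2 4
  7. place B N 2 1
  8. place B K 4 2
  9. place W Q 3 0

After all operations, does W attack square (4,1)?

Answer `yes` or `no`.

Op 1: place WR@(2,2)
Op 2: place BK@(4,1)
Op 3: place WQ@(3,4)
Op 4: place BQ@(0,2)
Op 5: place WR@(3,3)
Op 6: place WR@(2,4)
Op 7: place BN@(2,1)
Op 8: place BK@(4,2)
Op 9: place WQ@(3,0)
Per-piece attacks for W:
  WR@(2,2): attacks (2,3) (2,4) (2,1) (3,2) (4,2) (1,2) (0,2) [ray(0,1) blocked at (2,4); ray(0,-1) blocked at (2,1); ray(1,0) blocked at (4,2); ray(-1,0) blocked at (0,2)]
  WR@(2,4): attacks (2,3) (2,2) (3,4) (1,4) (0,4) [ray(0,-1) blocked at (2,2); ray(1,0) blocked at (3,4)]
  WQ@(3,0): attacks (3,1) (3,2) (3,3) (4,0) (2,0) (1,0) (0,0) (4,1) (2,1) [ray(0,1) blocked at (3,3); ray(1,1) blocked at (4,1); ray(-1,1) blocked at (2,1)]
  WR@(3,3): attacks (3,4) (3,2) (3,1) (3,0) (4,3) (2,3) (1,3) (0,3) [ray(0,1) blocked at (3,4); ray(0,-1) blocked at (3,0)]
  WQ@(3,4): attacks (3,3) (4,4) (2,4) (4,3) (2,3) (1,2) (0,1) [ray(0,-1) blocked at (3,3); ray(-1,0) blocked at (2,4)]
W attacks (4,1): yes

Answer: yes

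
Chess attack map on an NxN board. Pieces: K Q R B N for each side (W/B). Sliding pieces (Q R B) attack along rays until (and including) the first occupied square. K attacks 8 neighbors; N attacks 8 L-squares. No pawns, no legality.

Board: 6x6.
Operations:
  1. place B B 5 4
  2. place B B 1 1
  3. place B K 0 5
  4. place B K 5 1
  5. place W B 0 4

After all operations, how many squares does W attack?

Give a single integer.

Op 1: place BB@(5,4)
Op 2: place BB@(1,1)
Op 3: place BK@(0,5)
Op 4: place BK@(5,1)
Op 5: place WB@(0,4)
Per-piece attacks for W:
  WB@(0,4): attacks (1,5) (1,3) (2,2) (3,1) (4,0)
Union (5 distinct): (1,3) (1,5) (2,2) (3,1) (4,0)

Answer: 5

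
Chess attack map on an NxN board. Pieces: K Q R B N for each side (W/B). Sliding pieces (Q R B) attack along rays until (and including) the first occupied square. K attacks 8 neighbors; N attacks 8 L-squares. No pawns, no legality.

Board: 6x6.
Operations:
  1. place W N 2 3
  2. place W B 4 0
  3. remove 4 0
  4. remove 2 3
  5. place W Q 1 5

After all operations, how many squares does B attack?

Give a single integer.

Answer: 0

Derivation:
Op 1: place WN@(2,3)
Op 2: place WB@(4,0)
Op 3: remove (4,0)
Op 4: remove (2,3)
Op 5: place WQ@(1,5)
Per-piece attacks for B:
Union (0 distinct): (none)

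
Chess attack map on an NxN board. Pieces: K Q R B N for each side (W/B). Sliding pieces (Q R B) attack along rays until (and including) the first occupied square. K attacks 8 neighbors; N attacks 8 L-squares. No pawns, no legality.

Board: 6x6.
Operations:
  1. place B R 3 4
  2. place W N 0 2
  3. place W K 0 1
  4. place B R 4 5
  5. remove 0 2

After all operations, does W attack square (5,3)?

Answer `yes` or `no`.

Answer: no

Derivation:
Op 1: place BR@(3,4)
Op 2: place WN@(0,2)
Op 3: place WK@(0,1)
Op 4: place BR@(4,5)
Op 5: remove (0,2)
Per-piece attacks for W:
  WK@(0,1): attacks (0,2) (0,0) (1,1) (1,2) (1,0)
W attacks (5,3): no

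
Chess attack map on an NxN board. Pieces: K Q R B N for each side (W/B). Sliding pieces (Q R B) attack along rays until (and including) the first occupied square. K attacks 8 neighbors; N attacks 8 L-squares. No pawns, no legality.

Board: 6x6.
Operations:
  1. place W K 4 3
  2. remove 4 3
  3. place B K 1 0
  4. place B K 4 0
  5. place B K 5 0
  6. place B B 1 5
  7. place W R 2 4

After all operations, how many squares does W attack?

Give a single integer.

Op 1: place WK@(4,3)
Op 2: remove (4,3)
Op 3: place BK@(1,0)
Op 4: place BK@(4,0)
Op 5: place BK@(5,0)
Op 6: place BB@(1,5)
Op 7: place WR@(2,4)
Per-piece attacks for W:
  WR@(2,4): attacks (2,5) (2,3) (2,2) (2,1) (2,0) (3,4) (4,4) (5,4) (1,4) (0,4)
Union (10 distinct): (0,4) (1,4) (2,0) (2,1) (2,2) (2,3) (2,5) (3,4) (4,4) (5,4)

Answer: 10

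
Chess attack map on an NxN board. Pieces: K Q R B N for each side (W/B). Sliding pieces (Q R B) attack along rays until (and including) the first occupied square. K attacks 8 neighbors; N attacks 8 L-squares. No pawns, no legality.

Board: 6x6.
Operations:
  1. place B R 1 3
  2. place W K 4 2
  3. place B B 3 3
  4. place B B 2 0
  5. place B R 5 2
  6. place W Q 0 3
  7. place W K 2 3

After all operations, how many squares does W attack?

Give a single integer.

Op 1: place BR@(1,3)
Op 2: place WK@(4,2)
Op 3: place BB@(3,3)
Op 4: place BB@(2,0)
Op 5: place BR@(5,2)
Op 6: place WQ@(0,3)
Op 7: place WK@(2,3)
Per-piece attacks for W:
  WQ@(0,3): attacks (0,4) (0,5) (0,2) (0,1) (0,0) (1,3) (1,4) (2,5) (1,2) (2,1) (3,0) [ray(1,0) blocked at (1,3)]
  WK@(2,3): attacks (2,4) (2,2) (3,3) (1,3) (3,4) (3,2) (1,4) (1,2)
  WK@(4,2): attacks (4,3) (4,1) (5,2) (3,2) (5,3) (5,1) (3,3) (3,1)
Union (22 distinct): (0,0) (0,1) (0,2) (0,4) (0,5) (1,2) (1,3) (1,4) (2,1) (2,2) (2,4) (2,5) (3,0) (3,1) (3,2) (3,3) (3,4) (4,1) (4,3) (5,1) (5,2) (5,3)

Answer: 22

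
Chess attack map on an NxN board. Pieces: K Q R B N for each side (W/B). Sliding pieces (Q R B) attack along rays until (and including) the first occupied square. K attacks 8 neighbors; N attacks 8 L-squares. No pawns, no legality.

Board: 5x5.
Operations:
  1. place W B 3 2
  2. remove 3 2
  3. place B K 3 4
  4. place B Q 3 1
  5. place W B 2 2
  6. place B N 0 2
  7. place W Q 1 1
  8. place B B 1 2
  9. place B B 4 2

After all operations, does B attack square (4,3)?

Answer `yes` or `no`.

Op 1: place WB@(3,2)
Op 2: remove (3,2)
Op 3: place BK@(3,4)
Op 4: place BQ@(3,1)
Op 5: place WB@(2,2)
Op 6: place BN@(0,2)
Op 7: place WQ@(1,1)
Op 8: place BB@(1,2)
Op 9: place BB@(4,2)
Per-piece attacks for B:
  BN@(0,2): attacks (1,4) (2,3) (1,0) (2,1)
  BB@(1,2): attacks (2,3) (3,4) (2,1) (3,0) (0,3) (0,1) [ray(1,1) blocked at (3,4)]
  BQ@(3,1): attacks (3,2) (3,3) (3,4) (3,0) (4,1) (2,1) (1,1) (4,2) (4,0) (2,2) (2,0) [ray(0,1) blocked at (3,4); ray(-1,0) blocked at (1,1); ray(1,1) blocked at (4,2); ray(-1,1) blocked at (2,2)]
  BK@(3,4): attacks (3,3) (4,4) (2,4) (4,3) (2,3)
  BB@(4,2): attacks (3,3) (2,4) (3,1) [ray(-1,-1) blocked at (3,1)]
B attacks (4,3): yes

Answer: yes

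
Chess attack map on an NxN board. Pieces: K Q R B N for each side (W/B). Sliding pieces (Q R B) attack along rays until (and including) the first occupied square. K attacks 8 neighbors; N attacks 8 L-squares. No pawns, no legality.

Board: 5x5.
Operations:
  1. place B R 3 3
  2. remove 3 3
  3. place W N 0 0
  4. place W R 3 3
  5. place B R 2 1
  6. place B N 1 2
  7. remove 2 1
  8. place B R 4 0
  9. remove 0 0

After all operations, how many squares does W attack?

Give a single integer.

Op 1: place BR@(3,3)
Op 2: remove (3,3)
Op 3: place WN@(0,0)
Op 4: place WR@(3,3)
Op 5: place BR@(2,1)
Op 6: place BN@(1,2)
Op 7: remove (2,1)
Op 8: place BR@(4,0)
Op 9: remove (0,0)
Per-piece attacks for W:
  WR@(3,3): attacks (3,4) (3,2) (3,1) (3,0) (4,3) (2,3) (1,3) (0,3)
Union (8 distinct): (0,3) (1,3) (2,3) (3,0) (3,1) (3,2) (3,4) (4,3)

Answer: 8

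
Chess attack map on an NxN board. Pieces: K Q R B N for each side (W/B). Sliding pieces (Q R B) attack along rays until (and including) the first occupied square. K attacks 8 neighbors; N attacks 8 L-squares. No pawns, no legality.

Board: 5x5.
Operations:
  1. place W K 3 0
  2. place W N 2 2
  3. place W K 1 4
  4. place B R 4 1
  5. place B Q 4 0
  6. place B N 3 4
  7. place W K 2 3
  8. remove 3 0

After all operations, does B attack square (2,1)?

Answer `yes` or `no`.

Op 1: place WK@(3,0)
Op 2: place WN@(2,2)
Op 3: place WK@(1,4)
Op 4: place BR@(4,1)
Op 5: place BQ@(4,0)
Op 6: place BN@(3,4)
Op 7: place WK@(2,3)
Op 8: remove (3,0)
Per-piece attacks for B:
  BN@(3,4): attacks (4,2) (2,2) (1,3)
  BQ@(4,0): attacks (4,1) (3,0) (2,0) (1,0) (0,0) (3,1) (2,2) [ray(0,1) blocked at (4,1); ray(-1,1) blocked at (2,2)]
  BR@(4,1): attacks (4,2) (4,3) (4,4) (4,0) (3,1) (2,1) (1,1) (0,1) [ray(0,-1) blocked at (4,0)]
B attacks (2,1): yes

Answer: yes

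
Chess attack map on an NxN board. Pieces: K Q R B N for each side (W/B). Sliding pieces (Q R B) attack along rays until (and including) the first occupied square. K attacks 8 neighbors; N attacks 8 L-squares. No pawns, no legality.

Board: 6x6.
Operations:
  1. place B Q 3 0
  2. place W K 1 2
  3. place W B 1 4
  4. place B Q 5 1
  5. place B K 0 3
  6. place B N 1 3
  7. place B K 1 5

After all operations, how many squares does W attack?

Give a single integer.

Answer: 13

Derivation:
Op 1: place BQ@(3,0)
Op 2: place WK@(1,2)
Op 3: place WB@(1,4)
Op 4: place BQ@(5,1)
Op 5: place BK@(0,3)
Op 6: place BN@(1,3)
Op 7: place BK@(1,5)
Per-piece attacks for W:
  WK@(1,2): attacks (1,3) (1,1) (2,2) (0,2) (2,3) (2,1) (0,3) (0,1)
  WB@(1,4): attacks (2,5) (2,3) (3,2) (4,1) (5,0) (0,5) (0,3) [ray(-1,-1) blocked at (0,3)]
Union (13 distinct): (0,1) (0,2) (0,3) (0,5) (1,1) (1,3) (2,1) (2,2) (2,3) (2,5) (3,2) (4,1) (5,0)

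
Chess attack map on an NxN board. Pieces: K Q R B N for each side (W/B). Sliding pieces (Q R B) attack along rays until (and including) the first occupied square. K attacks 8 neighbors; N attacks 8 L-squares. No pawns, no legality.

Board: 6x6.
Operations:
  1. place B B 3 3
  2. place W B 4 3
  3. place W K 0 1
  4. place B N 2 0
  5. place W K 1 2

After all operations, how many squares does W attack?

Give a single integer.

Answer: 16

Derivation:
Op 1: place BB@(3,3)
Op 2: place WB@(4,3)
Op 3: place WK@(0,1)
Op 4: place BN@(2,0)
Op 5: place WK@(1,2)
Per-piece attacks for W:
  WK@(0,1): attacks (0,2) (0,0) (1,1) (1,2) (1,0)
  WK@(1,2): attacks (1,3) (1,1) (2,2) (0,2) (2,3) (2,1) (0,3) (0,1)
  WB@(4,3): attacks (5,4) (5,2) (3,4) (2,5) (3,2) (2,1) (1,0)
Union (16 distinct): (0,0) (0,1) (0,2) (0,3) (1,0) (1,1) (1,2) (1,3) (2,1) (2,2) (2,3) (2,5) (3,2) (3,4) (5,2) (5,4)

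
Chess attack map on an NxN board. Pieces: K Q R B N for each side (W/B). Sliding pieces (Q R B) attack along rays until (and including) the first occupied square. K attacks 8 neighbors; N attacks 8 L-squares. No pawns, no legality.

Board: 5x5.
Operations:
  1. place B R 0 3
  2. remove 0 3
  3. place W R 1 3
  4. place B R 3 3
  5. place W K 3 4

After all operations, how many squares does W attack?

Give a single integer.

Answer: 10

Derivation:
Op 1: place BR@(0,3)
Op 2: remove (0,3)
Op 3: place WR@(1,3)
Op 4: place BR@(3,3)
Op 5: place WK@(3,4)
Per-piece attacks for W:
  WR@(1,3): attacks (1,4) (1,2) (1,1) (1,0) (2,3) (3,3) (0,3) [ray(1,0) blocked at (3,3)]
  WK@(3,4): attacks (3,3) (4,4) (2,4) (4,3) (2,3)
Union (10 distinct): (0,3) (1,0) (1,1) (1,2) (1,4) (2,3) (2,4) (3,3) (4,3) (4,4)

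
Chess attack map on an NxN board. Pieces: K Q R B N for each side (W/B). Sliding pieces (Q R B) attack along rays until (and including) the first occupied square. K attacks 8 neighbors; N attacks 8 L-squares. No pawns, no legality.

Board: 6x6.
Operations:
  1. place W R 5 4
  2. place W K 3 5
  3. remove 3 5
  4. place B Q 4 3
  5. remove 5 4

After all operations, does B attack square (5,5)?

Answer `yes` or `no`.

Op 1: place WR@(5,4)
Op 2: place WK@(3,5)
Op 3: remove (3,5)
Op 4: place BQ@(4,3)
Op 5: remove (5,4)
Per-piece attacks for B:
  BQ@(4,3): attacks (4,4) (4,5) (4,2) (4,1) (4,0) (5,3) (3,3) (2,3) (1,3) (0,3) (5,4) (5,2) (3,4) (2,5) (3,2) (2,1) (1,0)
B attacks (5,5): no

Answer: no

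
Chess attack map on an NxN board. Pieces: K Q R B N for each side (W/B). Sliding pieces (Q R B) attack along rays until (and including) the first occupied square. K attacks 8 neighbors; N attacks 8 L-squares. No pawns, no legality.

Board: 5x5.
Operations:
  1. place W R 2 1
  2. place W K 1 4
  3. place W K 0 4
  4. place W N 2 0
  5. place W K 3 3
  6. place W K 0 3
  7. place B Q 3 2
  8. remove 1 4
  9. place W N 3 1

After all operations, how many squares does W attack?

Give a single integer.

Answer: 20

Derivation:
Op 1: place WR@(2,1)
Op 2: place WK@(1,4)
Op 3: place WK@(0,4)
Op 4: place WN@(2,0)
Op 5: place WK@(3,3)
Op 6: place WK@(0,3)
Op 7: place BQ@(3,2)
Op 8: remove (1,4)
Op 9: place WN@(3,1)
Per-piece attacks for W:
  WK@(0,3): attacks (0,4) (0,2) (1,3) (1,4) (1,2)
  WK@(0,4): attacks (0,3) (1,4) (1,3)
  WN@(2,0): attacks (3,2) (4,1) (1,2) (0,1)
  WR@(2,1): attacks (2,2) (2,3) (2,4) (2,0) (3,1) (1,1) (0,1) [ray(0,-1) blocked at (2,0); ray(1,0) blocked at (3,1)]
  WN@(3,1): attacks (4,3) (2,3) (1,2) (1,0)
  WK@(3,3): attacks (3,4) (3,2) (4,3) (2,3) (4,4) (4,2) (2,4) (2,2)
Union (20 distinct): (0,1) (0,2) (0,3) (0,4) (1,0) (1,1) (1,2) (1,3) (1,4) (2,0) (2,2) (2,3) (2,4) (3,1) (3,2) (3,4) (4,1) (4,2) (4,3) (4,4)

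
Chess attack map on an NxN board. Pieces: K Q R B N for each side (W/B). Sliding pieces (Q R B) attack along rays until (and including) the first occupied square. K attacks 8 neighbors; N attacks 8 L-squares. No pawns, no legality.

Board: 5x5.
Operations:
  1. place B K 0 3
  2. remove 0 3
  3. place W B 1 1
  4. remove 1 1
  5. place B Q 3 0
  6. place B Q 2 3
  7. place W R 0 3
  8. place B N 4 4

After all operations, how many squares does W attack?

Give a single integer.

Answer: 6

Derivation:
Op 1: place BK@(0,3)
Op 2: remove (0,3)
Op 3: place WB@(1,1)
Op 4: remove (1,1)
Op 5: place BQ@(3,0)
Op 6: place BQ@(2,3)
Op 7: place WR@(0,3)
Op 8: place BN@(4,4)
Per-piece attacks for W:
  WR@(0,3): attacks (0,4) (0,2) (0,1) (0,0) (1,3) (2,3) [ray(1,0) blocked at (2,3)]
Union (6 distinct): (0,0) (0,1) (0,2) (0,4) (1,3) (2,3)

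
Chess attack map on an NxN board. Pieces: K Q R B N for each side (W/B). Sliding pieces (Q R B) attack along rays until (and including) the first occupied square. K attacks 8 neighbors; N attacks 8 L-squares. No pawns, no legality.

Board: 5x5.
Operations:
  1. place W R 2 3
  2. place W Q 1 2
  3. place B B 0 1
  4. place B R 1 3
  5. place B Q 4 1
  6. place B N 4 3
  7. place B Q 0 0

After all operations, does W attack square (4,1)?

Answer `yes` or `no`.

Op 1: place WR@(2,3)
Op 2: place WQ@(1,2)
Op 3: place BB@(0,1)
Op 4: place BR@(1,3)
Op 5: place BQ@(4,1)
Op 6: place BN@(4,3)
Op 7: place BQ@(0,0)
Per-piece attacks for W:
  WQ@(1,2): attacks (1,3) (1,1) (1,0) (2,2) (3,2) (4,2) (0,2) (2,3) (2,1) (3,0) (0,3) (0,1) [ray(0,1) blocked at (1,3); ray(1,1) blocked at (2,3); ray(-1,-1) blocked at (0,1)]
  WR@(2,3): attacks (2,4) (2,2) (2,1) (2,0) (3,3) (4,3) (1,3) [ray(1,0) blocked at (4,3); ray(-1,0) blocked at (1,3)]
W attacks (4,1): no

Answer: no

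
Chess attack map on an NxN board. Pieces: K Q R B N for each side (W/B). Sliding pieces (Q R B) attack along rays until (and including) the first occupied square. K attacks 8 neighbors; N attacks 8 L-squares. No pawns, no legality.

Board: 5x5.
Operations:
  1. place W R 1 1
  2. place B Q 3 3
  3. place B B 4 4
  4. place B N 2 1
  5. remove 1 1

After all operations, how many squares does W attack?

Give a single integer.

Op 1: place WR@(1,1)
Op 2: place BQ@(3,3)
Op 3: place BB@(4,4)
Op 4: place BN@(2,1)
Op 5: remove (1,1)
Per-piece attacks for W:
Union (0 distinct): (none)

Answer: 0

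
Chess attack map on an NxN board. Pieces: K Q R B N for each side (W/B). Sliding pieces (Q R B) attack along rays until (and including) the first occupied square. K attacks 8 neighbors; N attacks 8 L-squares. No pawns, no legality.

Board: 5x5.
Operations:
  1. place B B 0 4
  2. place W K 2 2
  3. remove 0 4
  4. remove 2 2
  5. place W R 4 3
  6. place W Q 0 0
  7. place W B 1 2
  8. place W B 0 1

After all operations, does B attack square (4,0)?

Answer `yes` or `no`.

Answer: no

Derivation:
Op 1: place BB@(0,4)
Op 2: place WK@(2,2)
Op 3: remove (0,4)
Op 4: remove (2,2)
Op 5: place WR@(4,3)
Op 6: place WQ@(0,0)
Op 7: place WB@(1,2)
Op 8: place WB@(0,1)
Per-piece attacks for B:
B attacks (4,0): no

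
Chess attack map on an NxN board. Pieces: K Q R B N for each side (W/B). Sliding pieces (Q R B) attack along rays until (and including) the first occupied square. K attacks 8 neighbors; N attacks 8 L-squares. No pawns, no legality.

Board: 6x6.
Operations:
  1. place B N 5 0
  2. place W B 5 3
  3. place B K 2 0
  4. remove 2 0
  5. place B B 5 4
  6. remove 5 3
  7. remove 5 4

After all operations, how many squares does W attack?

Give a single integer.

Answer: 0

Derivation:
Op 1: place BN@(5,0)
Op 2: place WB@(5,3)
Op 3: place BK@(2,0)
Op 4: remove (2,0)
Op 5: place BB@(5,4)
Op 6: remove (5,3)
Op 7: remove (5,4)
Per-piece attacks for W:
Union (0 distinct): (none)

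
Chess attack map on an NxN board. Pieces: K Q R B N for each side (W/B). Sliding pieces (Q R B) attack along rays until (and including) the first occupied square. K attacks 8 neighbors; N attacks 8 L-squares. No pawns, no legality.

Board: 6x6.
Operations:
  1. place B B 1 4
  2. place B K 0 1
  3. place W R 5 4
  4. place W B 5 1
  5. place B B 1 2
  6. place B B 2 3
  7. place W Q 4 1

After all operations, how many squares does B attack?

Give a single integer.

Op 1: place BB@(1,4)
Op 2: place BK@(0,1)
Op 3: place WR@(5,4)
Op 4: place WB@(5,1)
Op 5: place BB@(1,2)
Op 6: place BB@(2,3)
Op 7: place WQ@(4,1)
Per-piece attacks for B:
  BK@(0,1): attacks (0,2) (0,0) (1,1) (1,2) (1,0)
  BB@(1,2): attacks (2,3) (2,1) (3,0) (0,3) (0,1) [ray(1,1) blocked at (2,3); ray(-1,-1) blocked at (0,1)]
  BB@(1,4): attacks (2,5) (2,3) (0,5) (0,3) [ray(1,-1) blocked at (2,3)]
  BB@(2,3): attacks (3,4) (4,5) (3,2) (4,1) (1,4) (1,2) [ray(1,-1) blocked at (4,1); ray(-1,1) blocked at (1,4); ray(-1,-1) blocked at (1,2)]
Union (17 distinct): (0,0) (0,1) (0,2) (0,3) (0,5) (1,0) (1,1) (1,2) (1,4) (2,1) (2,3) (2,5) (3,0) (3,2) (3,4) (4,1) (4,5)

Answer: 17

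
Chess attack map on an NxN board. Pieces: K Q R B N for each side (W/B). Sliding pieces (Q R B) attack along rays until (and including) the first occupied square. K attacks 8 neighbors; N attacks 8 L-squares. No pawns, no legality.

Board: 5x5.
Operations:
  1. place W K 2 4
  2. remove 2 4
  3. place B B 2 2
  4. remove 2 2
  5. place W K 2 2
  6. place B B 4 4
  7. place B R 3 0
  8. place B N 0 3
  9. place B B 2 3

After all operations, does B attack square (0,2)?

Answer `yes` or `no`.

Op 1: place WK@(2,4)
Op 2: remove (2,4)
Op 3: place BB@(2,2)
Op 4: remove (2,2)
Op 5: place WK@(2,2)
Op 6: place BB@(4,4)
Op 7: place BR@(3,0)
Op 8: place BN@(0,3)
Op 9: place BB@(2,3)
Per-piece attacks for B:
  BN@(0,3): attacks (2,4) (1,1) (2,2)
  BB@(2,3): attacks (3,4) (3,2) (4,1) (1,4) (1,2) (0,1)
  BR@(3,0): attacks (3,1) (3,2) (3,3) (3,4) (4,0) (2,0) (1,0) (0,0)
  BB@(4,4): attacks (3,3) (2,2) [ray(-1,-1) blocked at (2,2)]
B attacks (0,2): no

Answer: no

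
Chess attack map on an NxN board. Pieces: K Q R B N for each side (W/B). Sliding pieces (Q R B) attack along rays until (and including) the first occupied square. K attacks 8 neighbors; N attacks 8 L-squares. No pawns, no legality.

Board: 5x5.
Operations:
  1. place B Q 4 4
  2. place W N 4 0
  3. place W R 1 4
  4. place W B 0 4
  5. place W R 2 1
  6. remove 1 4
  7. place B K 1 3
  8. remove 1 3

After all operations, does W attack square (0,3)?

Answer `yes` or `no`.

Answer: no

Derivation:
Op 1: place BQ@(4,4)
Op 2: place WN@(4,0)
Op 3: place WR@(1,4)
Op 4: place WB@(0,4)
Op 5: place WR@(2,1)
Op 6: remove (1,4)
Op 7: place BK@(1,3)
Op 8: remove (1,3)
Per-piece attacks for W:
  WB@(0,4): attacks (1,3) (2,2) (3,1) (4,0) [ray(1,-1) blocked at (4,0)]
  WR@(2,1): attacks (2,2) (2,3) (2,4) (2,0) (3,1) (4,1) (1,1) (0,1)
  WN@(4,0): attacks (3,2) (2,1)
W attacks (0,3): no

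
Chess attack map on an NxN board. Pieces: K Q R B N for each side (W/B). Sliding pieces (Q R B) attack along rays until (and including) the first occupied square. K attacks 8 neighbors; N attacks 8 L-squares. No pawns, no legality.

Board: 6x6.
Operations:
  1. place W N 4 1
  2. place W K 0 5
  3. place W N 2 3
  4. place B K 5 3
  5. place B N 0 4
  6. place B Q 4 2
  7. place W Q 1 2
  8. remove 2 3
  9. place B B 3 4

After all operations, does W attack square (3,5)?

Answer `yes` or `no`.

Op 1: place WN@(4,1)
Op 2: place WK@(0,5)
Op 3: place WN@(2,3)
Op 4: place BK@(5,3)
Op 5: place BN@(0,4)
Op 6: place BQ@(4,2)
Op 7: place WQ@(1,2)
Op 8: remove (2,3)
Op 9: place BB@(3,4)
Per-piece attacks for W:
  WK@(0,5): attacks (0,4) (1,5) (1,4)
  WQ@(1,2): attacks (1,3) (1,4) (1,5) (1,1) (1,0) (2,2) (3,2) (4,2) (0,2) (2,3) (3,4) (2,1) (3,0) (0,3) (0,1) [ray(1,0) blocked at (4,2); ray(1,1) blocked at (3,4)]
  WN@(4,1): attacks (5,3) (3,3) (2,2) (2,0)
W attacks (3,5): no

Answer: no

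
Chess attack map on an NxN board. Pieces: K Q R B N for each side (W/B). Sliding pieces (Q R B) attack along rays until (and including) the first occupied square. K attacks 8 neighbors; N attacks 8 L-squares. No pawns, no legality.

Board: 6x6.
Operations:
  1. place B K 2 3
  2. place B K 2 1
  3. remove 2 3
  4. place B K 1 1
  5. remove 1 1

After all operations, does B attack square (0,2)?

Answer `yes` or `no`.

Answer: no

Derivation:
Op 1: place BK@(2,3)
Op 2: place BK@(2,1)
Op 3: remove (2,3)
Op 4: place BK@(1,1)
Op 5: remove (1,1)
Per-piece attacks for B:
  BK@(2,1): attacks (2,2) (2,0) (3,1) (1,1) (3,2) (3,0) (1,2) (1,0)
B attacks (0,2): no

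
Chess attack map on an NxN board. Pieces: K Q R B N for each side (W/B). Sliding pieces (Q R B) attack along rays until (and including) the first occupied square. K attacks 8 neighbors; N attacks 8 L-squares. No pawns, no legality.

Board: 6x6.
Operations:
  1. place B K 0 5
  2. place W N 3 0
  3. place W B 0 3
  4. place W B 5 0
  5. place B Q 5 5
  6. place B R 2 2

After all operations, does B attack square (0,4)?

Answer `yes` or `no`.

Answer: yes

Derivation:
Op 1: place BK@(0,5)
Op 2: place WN@(3,0)
Op 3: place WB@(0,3)
Op 4: place WB@(5,0)
Op 5: place BQ@(5,5)
Op 6: place BR@(2,2)
Per-piece attacks for B:
  BK@(0,5): attacks (0,4) (1,5) (1,4)
  BR@(2,2): attacks (2,3) (2,4) (2,5) (2,1) (2,0) (3,2) (4,2) (5,2) (1,2) (0,2)
  BQ@(5,5): attacks (5,4) (5,3) (5,2) (5,1) (5,0) (4,5) (3,5) (2,5) (1,5) (0,5) (4,4) (3,3) (2,2) [ray(0,-1) blocked at (5,0); ray(-1,0) blocked at (0,5); ray(-1,-1) blocked at (2,2)]
B attacks (0,4): yes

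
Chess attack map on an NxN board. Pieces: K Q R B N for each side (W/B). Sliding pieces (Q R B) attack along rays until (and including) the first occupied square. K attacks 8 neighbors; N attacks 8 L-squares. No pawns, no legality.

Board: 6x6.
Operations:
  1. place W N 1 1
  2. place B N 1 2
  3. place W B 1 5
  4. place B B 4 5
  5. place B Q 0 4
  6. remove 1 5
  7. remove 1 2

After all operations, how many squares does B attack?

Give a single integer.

Answer: 17

Derivation:
Op 1: place WN@(1,1)
Op 2: place BN@(1,2)
Op 3: place WB@(1,5)
Op 4: place BB@(4,5)
Op 5: place BQ@(0,4)
Op 6: remove (1,5)
Op 7: remove (1,2)
Per-piece attacks for B:
  BQ@(0,4): attacks (0,5) (0,3) (0,2) (0,1) (0,0) (1,4) (2,4) (3,4) (4,4) (5,4) (1,5) (1,3) (2,2) (3,1) (4,0)
  BB@(4,5): attacks (5,4) (3,4) (2,3) (1,2) (0,1)
Union (17 distinct): (0,0) (0,1) (0,2) (0,3) (0,5) (1,2) (1,3) (1,4) (1,5) (2,2) (2,3) (2,4) (3,1) (3,4) (4,0) (4,4) (5,4)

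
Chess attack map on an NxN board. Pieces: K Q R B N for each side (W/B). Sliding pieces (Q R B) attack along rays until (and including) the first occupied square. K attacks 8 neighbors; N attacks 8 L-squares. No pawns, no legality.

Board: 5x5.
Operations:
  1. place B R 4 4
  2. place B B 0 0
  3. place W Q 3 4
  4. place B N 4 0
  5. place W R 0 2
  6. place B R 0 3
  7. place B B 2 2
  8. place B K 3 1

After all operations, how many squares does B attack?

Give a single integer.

Answer: 19

Derivation:
Op 1: place BR@(4,4)
Op 2: place BB@(0,0)
Op 3: place WQ@(3,4)
Op 4: place BN@(4,0)
Op 5: place WR@(0,2)
Op 6: place BR@(0,3)
Op 7: place BB@(2,2)
Op 8: place BK@(3,1)
Per-piece attacks for B:
  BB@(0,0): attacks (1,1) (2,2) [ray(1,1) blocked at (2,2)]
  BR@(0,3): attacks (0,4) (0,2) (1,3) (2,3) (3,3) (4,3) [ray(0,-1) blocked at (0,2)]
  BB@(2,2): attacks (3,3) (4,4) (3,1) (1,3) (0,4) (1,1) (0,0) [ray(1,1) blocked at (4,4); ray(1,-1) blocked at (3,1); ray(-1,-1) blocked at (0,0)]
  BK@(3,1): attacks (3,2) (3,0) (4,1) (2,1) (4,2) (4,0) (2,2) (2,0)
  BN@(4,0): attacks (3,2) (2,1)
  BR@(4,4): attacks (4,3) (4,2) (4,1) (4,0) (3,4) [ray(0,-1) blocked at (4,0); ray(-1,0) blocked at (3,4)]
Union (19 distinct): (0,0) (0,2) (0,4) (1,1) (1,3) (2,0) (2,1) (2,2) (2,3) (3,0) (3,1) (3,2) (3,3) (3,4) (4,0) (4,1) (4,2) (4,3) (4,4)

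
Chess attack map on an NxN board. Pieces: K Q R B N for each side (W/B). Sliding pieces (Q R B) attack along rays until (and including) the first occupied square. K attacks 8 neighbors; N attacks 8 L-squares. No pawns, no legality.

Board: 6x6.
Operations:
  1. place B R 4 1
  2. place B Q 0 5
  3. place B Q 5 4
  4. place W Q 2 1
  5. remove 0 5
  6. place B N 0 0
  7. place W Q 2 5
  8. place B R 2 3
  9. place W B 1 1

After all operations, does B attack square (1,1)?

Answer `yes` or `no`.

Op 1: place BR@(4,1)
Op 2: place BQ@(0,5)
Op 3: place BQ@(5,4)
Op 4: place WQ@(2,1)
Op 5: remove (0,5)
Op 6: place BN@(0,0)
Op 7: place WQ@(2,5)
Op 8: place BR@(2,3)
Op 9: place WB@(1,1)
Per-piece attacks for B:
  BN@(0,0): attacks (1,2) (2,1)
  BR@(2,3): attacks (2,4) (2,5) (2,2) (2,1) (3,3) (4,3) (5,3) (1,3) (0,3) [ray(0,1) blocked at (2,5); ray(0,-1) blocked at (2,1)]
  BR@(4,1): attacks (4,2) (4,3) (4,4) (4,5) (4,0) (5,1) (3,1) (2,1) [ray(-1,0) blocked at (2,1)]
  BQ@(5,4): attacks (5,5) (5,3) (5,2) (5,1) (5,0) (4,4) (3,4) (2,4) (1,4) (0,4) (4,5) (4,3) (3,2) (2,1) [ray(-1,-1) blocked at (2,1)]
B attacks (1,1): no

Answer: no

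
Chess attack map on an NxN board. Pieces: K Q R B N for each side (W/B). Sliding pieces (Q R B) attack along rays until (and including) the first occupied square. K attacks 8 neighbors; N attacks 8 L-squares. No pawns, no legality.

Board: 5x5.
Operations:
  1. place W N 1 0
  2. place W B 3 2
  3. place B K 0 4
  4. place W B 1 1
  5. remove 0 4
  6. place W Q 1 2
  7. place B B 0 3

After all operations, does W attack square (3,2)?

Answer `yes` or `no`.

Op 1: place WN@(1,0)
Op 2: place WB@(3,2)
Op 3: place BK@(0,4)
Op 4: place WB@(1,1)
Op 5: remove (0,4)
Op 6: place WQ@(1,2)
Op 7: place BB@(0,3)
Per-piece attacks for W:
  WN@(1,0): attacks (2,2) (3,1) (0,2)
  WB@(1,1): attacks (2,2) (3,3) (4,4) (2,0) (0,2) (0,0)
  WQ@(1,2): attacks (1,3) (1,4) (1,1) (2,2) (3,2) (0,2) (2,3) (3,4) (2,1) (3,0) (0,3) (0,1) [ray(0,-1) blocked at (1,1); ray(1,0) blocked at (3,2); ray(-1,1) blocked at (0,3)]
  WB@(3,2): attacks (4,3) (4,1) (2,3) (1,4) (2,1) (1,0) [ray(-1,-1) blocked at (1,0)]
W attacks (3,2): yes

Answer: yes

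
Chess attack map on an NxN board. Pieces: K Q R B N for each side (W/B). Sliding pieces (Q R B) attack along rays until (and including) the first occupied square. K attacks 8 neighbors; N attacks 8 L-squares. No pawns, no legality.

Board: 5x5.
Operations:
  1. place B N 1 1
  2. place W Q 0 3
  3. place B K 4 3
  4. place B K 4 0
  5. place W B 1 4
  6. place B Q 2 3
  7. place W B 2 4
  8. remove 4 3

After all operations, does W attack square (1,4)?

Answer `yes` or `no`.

Op 1: place BN@(1,1)
Op 2: place WQ@(0,3)
Op 3: place BK@(4,3)
Op 4: place BK@(4,0)
Op 5: place WB@(1,4)
Op 6: place BQ@(2,3)
Op 7: place WB@(2,4)
Op 8: remove (4,3)
Per-piece attacks for W:
  WQ@(0,3): attacks (0,4) (0,2) (0,1) (0,0) (1,3) (2,3) (1,4) (1,2) (2,1) (3,0) [ray(1,0) blocked at (2,3); ray(1,1) blocked at (1,4)]
  WB@(1,4): attacks (2,3) (0,3) [ray(1,-1) blocked at (2,3); ray(-1,-1) blocked at (0,3)]
  WB@(2,4): attacks (3,3) (4,2) (1,3) (0,2)
W attacks (1,4): yes

Answer: yes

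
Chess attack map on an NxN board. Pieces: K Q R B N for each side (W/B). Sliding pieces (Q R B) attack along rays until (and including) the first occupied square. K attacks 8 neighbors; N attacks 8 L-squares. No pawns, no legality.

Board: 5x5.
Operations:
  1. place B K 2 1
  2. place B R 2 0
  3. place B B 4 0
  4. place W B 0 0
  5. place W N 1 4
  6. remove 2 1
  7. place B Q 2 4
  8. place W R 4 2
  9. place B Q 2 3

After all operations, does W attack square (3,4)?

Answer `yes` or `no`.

Op 1: place BK@(2,1)
Op 2: place BR@(2,0)
Op 3: place BB@(4,0)
Op 4: place WB@(0,0)
Op 5: place WN@(1,4)
Op 6: remove (2,1)
Op 7: place BQ@(2,4)
Op 8: place WR@(4,2)
Op 9: place BQ@(2,3)
Per-piece attacks for W:
  WB@(0,0): attacks (1,1) (2,2) (3,3) (4,4)
  WN@(1,4): attacks (2,2) (3,3) (0,2)
  WR@(4,2): attacks (4,3) (4,4) (4,1) (4,0) (3,2) (2,2) (1,2) (0,2) [ray(0,-1) blocked at (4,0)]
W attacks (3,4): no

Answer: no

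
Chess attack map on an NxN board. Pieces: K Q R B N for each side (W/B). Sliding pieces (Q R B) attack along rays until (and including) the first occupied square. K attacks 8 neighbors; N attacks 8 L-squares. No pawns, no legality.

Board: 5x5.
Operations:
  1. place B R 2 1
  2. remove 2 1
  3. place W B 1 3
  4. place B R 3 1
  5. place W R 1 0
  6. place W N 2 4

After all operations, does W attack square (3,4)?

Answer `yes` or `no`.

Op 1: place BR@(2,1)
Op 2: remove (2,1)
Op 3: place WB@(1,3)
Op 4: place BR@(3,1)
Op 5: place WR@(1,0)
Op 6: place WN@(2,4)
Per-piece attacks for W:
  WR@(1,0): attacks (1,1) (1,2) (1,3) (2,0) (3,0) (4,0) (0,0) [ray(0,1) blocked at (1,3)]
  WB@(1,3): attacks (2,4) (2,2) (3,1) (0,4) (0,2) [ray(1,1) blocked at (2,4); ray(1,-1) blocked at (3,1)]
  WN@(2,4): attacks (3,2) (4,3) (1,2) (0,3)
W attacks (3,4): no

Answer: no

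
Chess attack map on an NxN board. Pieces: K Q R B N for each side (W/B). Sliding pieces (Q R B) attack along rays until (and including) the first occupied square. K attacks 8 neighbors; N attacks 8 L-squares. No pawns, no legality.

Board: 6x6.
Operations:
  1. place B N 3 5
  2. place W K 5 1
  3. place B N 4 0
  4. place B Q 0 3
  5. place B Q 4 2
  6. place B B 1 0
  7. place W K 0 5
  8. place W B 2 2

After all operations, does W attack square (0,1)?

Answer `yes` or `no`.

Op 1: place BN@(3,5)
Op 2: place WK@(5,1)
Op 3: place BN@(4,0)
Op 4: place BQ@(0,3)
Op 5: place BQ@(4,2)
Op 6: place BB@(1,0)
Op 7: place WK@(0,5)
Op 8: place WB@(2,2)
Per-piece attacks for W:
  WK@(0,5): attacks (0,4) (1,5) (1,4)
  WB@(2,2): attacks (3,3) (4,4) (5,5) (3,1) (4,0) (1,3) (0,4) (1,1) (0,0) [ray(1,-1) blocked at (4,0)]
  WK@(5,1): attacks (5,2) (5,0) (4,1) (4,2) (4,0)
W attacks (0,1): no

Answer: no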